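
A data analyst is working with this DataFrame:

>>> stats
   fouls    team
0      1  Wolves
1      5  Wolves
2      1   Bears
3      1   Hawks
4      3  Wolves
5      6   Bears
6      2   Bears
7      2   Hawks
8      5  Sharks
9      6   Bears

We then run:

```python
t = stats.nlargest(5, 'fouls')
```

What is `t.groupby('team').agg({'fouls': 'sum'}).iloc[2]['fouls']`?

8

take 5 rows with largest fouls:
   fouls    team
5      6   Bears
9      6   Bears
1      5  Wolves
8      5  Sharks
4      3  Wolves
group by team, sum of fouls:
        fouls
team         
Bears      12
Sharks      5
Wolves      8
value at position 2, column 'fouls' → 8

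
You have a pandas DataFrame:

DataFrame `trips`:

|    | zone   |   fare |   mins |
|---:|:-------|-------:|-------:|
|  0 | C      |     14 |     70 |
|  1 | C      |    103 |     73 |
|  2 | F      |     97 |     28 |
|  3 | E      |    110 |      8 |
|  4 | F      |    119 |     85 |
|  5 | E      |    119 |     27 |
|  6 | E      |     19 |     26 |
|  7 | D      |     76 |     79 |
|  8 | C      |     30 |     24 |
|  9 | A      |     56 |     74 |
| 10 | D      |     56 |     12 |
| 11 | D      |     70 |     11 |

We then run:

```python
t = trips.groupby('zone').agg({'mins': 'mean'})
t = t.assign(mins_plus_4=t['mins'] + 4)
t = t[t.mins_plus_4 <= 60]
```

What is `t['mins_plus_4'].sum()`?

group by zone, mean of mins:
           mins
zone           
A     74.000000
C     55.666667
D     34.000000
E     20.333333
F     56.500000
add column mins_plus_4 = t['mins'] + 4:
           mins  mins_plus_4
zone                        
A     74.000000    78.000000
C     55.666667    59.666667
D     34.000000    38.000000
E     20.333333    24.333333
F     56.500000    60.500000
filter rows where mins_plus_4 <= 60:
           mins  mins_plus_4
zone                        
C     55.666667    59.666667
D     34.000000    38.000000
E     20.333333    24.333333

122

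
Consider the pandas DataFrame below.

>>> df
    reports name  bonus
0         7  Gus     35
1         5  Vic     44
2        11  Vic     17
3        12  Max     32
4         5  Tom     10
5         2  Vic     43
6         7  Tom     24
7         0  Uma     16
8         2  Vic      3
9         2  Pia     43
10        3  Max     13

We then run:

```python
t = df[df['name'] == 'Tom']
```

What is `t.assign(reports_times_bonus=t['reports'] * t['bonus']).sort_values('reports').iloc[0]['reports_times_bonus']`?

50

filter rows where name == 'Tom':
   reports name  bonus
4        5  Tom     10
6        7  Tom     24
add column reports_times_bonus = t['reports'] * t['bonus']:
   reports name  bonus  reports_times_bonus
4        5  Tom     10                   50
6        7  Tom     24                  168
sort by reports:
   reports name  bonus  reports_times_bonus
4        5  Tom     10                   50
6        7  Tom     24                  168
Hence 50.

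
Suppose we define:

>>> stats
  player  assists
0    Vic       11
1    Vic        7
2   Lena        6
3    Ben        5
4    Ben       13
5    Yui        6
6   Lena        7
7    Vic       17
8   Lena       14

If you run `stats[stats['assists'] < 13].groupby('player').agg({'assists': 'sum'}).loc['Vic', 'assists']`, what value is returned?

18

filter rows where assists < 13:
  player  assists
0    Vic       11
1    Vic        7
2   Lena        6
3    Ben        5
5    Yui        6
6   Lena        7
group by player, sum of assists:
        assists
player         
Ben           5
Lena         13
Vic          18
Yui           6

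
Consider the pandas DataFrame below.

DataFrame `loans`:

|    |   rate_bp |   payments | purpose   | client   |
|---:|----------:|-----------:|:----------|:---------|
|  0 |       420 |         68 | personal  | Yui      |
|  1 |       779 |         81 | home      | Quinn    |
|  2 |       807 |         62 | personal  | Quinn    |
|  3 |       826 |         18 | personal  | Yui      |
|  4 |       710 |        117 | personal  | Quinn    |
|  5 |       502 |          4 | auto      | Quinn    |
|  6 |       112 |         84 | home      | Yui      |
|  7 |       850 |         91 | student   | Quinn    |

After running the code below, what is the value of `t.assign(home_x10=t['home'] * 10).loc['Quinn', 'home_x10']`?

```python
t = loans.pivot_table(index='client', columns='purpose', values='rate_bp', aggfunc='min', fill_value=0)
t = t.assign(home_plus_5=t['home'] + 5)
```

pivot: rows=client, cols=purpose, min(rate_bp):
purpose  auto  home  personal  student
client                                
Quinn     502   779       710      850
Yui         0   112       420        0
add column home_plus_5 = t['home'] + 5:
purpose  auto  home  personal  student  home_plus_5
client                                             
Quinn     502   779       710      850          784
Yui         0   112       420        0          117
add column home_x10 = t['home'] * 10:
purpose  auto  home  personal  student  home_plus_5  home_x10
client                                                       
Quinn     502   779       710      850          784      7790
Yui         0   112       420        0          117      1120

7790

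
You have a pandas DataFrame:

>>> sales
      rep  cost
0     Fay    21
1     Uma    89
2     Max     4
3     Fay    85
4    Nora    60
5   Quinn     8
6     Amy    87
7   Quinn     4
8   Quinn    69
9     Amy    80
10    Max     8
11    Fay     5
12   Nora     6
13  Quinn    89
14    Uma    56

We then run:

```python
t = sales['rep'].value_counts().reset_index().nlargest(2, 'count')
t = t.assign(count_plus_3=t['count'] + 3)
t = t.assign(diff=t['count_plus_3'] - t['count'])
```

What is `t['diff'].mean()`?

3.0

value_counts of rep:
rep
Quinn    4
Fay      3
Uma      2
Max      2
Nora     2
Amy      2
Name: count, dtype: int64
reset_index():
     rep  count
0  Quinn      4
1    Fay      3
2    Uma      2
3    Max      2
4   Nora      2
5    Amy      2
take 2 rows with largest count:
     rep  count
0  Quinn      4
1    Fay      3
add column count_plus_3 = t['count'] + 3:
     rep  count  count_plus_3
0  Quinn      4             7
1    Fay      3             6
add column diff = t['count_plus_3'] - t['count']:
     rep  count  count_plus_3  diff
0  Quinn      4             7     3
1    Fay      3             6     3
Then the mean of column 'diff': 3.0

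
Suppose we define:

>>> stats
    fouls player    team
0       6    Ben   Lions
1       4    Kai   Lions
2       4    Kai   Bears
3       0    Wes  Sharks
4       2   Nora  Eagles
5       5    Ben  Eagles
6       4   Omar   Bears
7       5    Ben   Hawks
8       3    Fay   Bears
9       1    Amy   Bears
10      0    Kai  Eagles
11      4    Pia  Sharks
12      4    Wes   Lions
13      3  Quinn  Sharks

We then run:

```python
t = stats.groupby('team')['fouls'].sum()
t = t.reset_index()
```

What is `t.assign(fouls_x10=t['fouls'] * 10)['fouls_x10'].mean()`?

group by team, sum of fouls:
team
Bears     12
Eagles     7
Hawks      5
Lions     14
Sharks     7
Name: fouls, dtype: int64
reset_index():
     team  fouls
0   Bears     12
1  Eagles      7
2   Hawks      5
3   Lions     14
4  Sharks      7
add column fouls_x10 = t['fouls'] * 10:
     team  fouls  fouls_x10
0   Bears     12        120
1  Eagles      7         70
2   Hawks      5         50
3   Lions     14        140
4  Sharks      7         70
Finally, mean of column 'fouls_x10' = 90.0.

90.0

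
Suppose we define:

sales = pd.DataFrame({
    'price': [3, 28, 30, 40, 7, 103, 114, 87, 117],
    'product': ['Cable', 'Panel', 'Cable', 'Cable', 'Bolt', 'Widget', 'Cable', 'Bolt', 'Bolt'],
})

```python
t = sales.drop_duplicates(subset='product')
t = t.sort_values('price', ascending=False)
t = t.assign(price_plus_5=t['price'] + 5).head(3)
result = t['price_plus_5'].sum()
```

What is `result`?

153

drop duplicate product (keep=first):
   price product
0      3   Cable
1     28   Panel
4      7    Bolt
5    103  Widget
sort by price descending:
   price product
5    103  Widget
1     28   Panel
4      7    Bolt
0      3   Cable
add column price_plus_5 = t['price'] + 5:
   price product  price_plus_5
5    103  Widget           108
1     28   Panel            33
4      7    Bolt            12
0      3   Cable             8
take first 3 rows:
   price product  price_plus_5
5    103  Widget           108
1     28   Panel            33
4      7    Bolt            12
sum of column 'price_plus_5' → 153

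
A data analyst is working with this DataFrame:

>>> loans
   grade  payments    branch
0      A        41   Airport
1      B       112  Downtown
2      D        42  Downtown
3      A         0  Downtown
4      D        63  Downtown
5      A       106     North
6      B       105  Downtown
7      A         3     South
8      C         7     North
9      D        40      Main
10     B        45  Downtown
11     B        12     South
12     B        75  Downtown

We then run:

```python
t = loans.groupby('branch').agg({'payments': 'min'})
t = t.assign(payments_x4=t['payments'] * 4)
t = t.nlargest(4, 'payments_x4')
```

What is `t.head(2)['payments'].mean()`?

group by branch, min of payments:
          payments
branch            
Airport         41
Downtown         0
Main            40
North            7
South            3
add column payments_x4 = t['payments'] * 4:
          payments  payments_x4
branch                         
Airport         41          164
Downtown         0            0
Main            40          160
North            7           28
South            3           12
take 4 rows with largest payments_x4:
         payments  payments_x4
branch                        
Airport        41          164
Main           40          160
North           7           28
South           3           12
take first 2 rows:
         payments  payments_x4
branch                        
Airport        41          164
Main           40          160
Taking the mean of column 'payments' gives 40.5.

40.5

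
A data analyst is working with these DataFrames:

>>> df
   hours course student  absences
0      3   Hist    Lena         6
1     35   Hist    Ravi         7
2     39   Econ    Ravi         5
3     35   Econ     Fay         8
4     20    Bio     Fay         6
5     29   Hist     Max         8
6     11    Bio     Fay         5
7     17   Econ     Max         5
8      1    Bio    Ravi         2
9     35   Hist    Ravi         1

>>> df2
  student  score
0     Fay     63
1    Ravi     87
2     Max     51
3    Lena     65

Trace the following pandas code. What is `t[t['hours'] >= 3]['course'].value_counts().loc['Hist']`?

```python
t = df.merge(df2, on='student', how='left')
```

4

merge on 'student' (how='left') → 10 rows:
   hours course student  absences  score
0      3   Hist    Lena         6     65
1     35   Hist    Ravi         7     87
2     39   Econ    Ravi         5     87
3     35   Econ     Fay         8     63
4     20    Bio     Fay         6     63
5     29   Hist     Max         8     51
6     11    Bio     Fay         5     63
7     17   Econ     Max         5     51
8      1    Bio    Ravi         2     87
9     35   Hist    Ravi         1     87
filter rows where hours >= 3:
   hours course student  absences  score
0      3   Hist    Lena         6     65
1     35   Hist    Ravi         7     87
2     39   Econ    Ravi         5     87
3     35   Econ     Fay         8     63
4     20    Bio     Fay         6     63
5     29   Hist     Max         8     51
6     11    Bio     Fay         5     63
7     17   Econ     Max         5     51
9     35   Hist    Ravi         1     87
value_counts of course:
course
Hist    4
Econ    3
Bio     2
Name: count, dtype: int64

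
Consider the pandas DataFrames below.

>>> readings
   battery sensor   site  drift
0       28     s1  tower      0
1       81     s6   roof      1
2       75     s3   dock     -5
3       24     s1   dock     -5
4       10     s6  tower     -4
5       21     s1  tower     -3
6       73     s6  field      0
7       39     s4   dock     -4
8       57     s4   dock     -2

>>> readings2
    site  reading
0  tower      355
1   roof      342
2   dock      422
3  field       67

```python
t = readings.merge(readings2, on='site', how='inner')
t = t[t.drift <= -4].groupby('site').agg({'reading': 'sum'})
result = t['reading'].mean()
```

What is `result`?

merge on 'site' (how='inner') → 9 rows:
   battery sensor   site  drift  reading
0       28     s1  tower      0      355
1       81     s6   roof      1      342
2       75     s3   dock     -5      422
3       24     s1   dock     -5      422
4       10     s6  tower     -4      355
5       21     s1  tower     -3      355
6       73     s6  field      0       67
7       39     s4   dock     -4      422
8       57     s4   dock     -2      422
filter rows where drift <= -4:
   battery sensor   site  drift  reading
2       75     s3   dock     -5      422
3       24     s1   dock     -5      422
4       10     s6  tower     -4      355
7       39     s4   dock     -4      422
group by site, sum of reading:
       reading
site          
dock      1266
tower      355
The mean of column 'reading' is 810.5.

810.5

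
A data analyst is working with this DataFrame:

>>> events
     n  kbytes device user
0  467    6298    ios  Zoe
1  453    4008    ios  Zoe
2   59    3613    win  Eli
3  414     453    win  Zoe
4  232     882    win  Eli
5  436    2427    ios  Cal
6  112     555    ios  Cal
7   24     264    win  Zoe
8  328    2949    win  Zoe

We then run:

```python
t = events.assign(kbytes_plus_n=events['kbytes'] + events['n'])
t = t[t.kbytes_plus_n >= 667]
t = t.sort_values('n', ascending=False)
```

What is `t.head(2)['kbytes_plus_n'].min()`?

add column kbytes_plus_n = events['kbytes'] + events['n']:
     n  kbytes device user  kbytes_plus_n
0  467    6298    ios  Zoe           6765
1  453    4008    ios  Zoe           4461
2   59    3613    win  Eli           3672
3  414     453    win  Zoe            867
4  232     882    win  Eli           1114
5  436    2427    ios  Cal           2863
6  112     555    ios  Cal            667
7   24     264    win  Zoe            288
8  328    2949    win  Zoe           3277
filter rows where kbytes_plus_n >= 667:
     n  kbytes device user  kbytes_plus_n
0  467    6298    ios  Zoe           6765
1  453    4008    ios  Zoe           4461
2   59    3613    win  Eli           3672
3  414     453    win  Zoe            867
4  232     882    win  Eli           1114
5  436    2427    ios  Cal           2863
6  112     555    ios  Cal            667
8  328    2949    win  Zoe           3277
sort by n descending:
     n  kbytes device user  kbytes_plus_n
0  467    6298    ios  Zoe           6765
1  453    4008    ios  Zoe           4461
5  436    2427    ios  Cal           2863
3  414     453    win  Zoe            867
8  328    2949    win  Zoe           3277
4  232     882    win  Eli           1114
6  112     555    ios  Cal            667
2   59    3613    win  Eli           3672
take first 2 rows:
     n  kbytes device user  kbytes_plus_n
0  467    6298    ios  Zoe           6765
1  453    4008    ios  Zoe           4461
The min of column 'kbytes_plus_n' is 4461.

4461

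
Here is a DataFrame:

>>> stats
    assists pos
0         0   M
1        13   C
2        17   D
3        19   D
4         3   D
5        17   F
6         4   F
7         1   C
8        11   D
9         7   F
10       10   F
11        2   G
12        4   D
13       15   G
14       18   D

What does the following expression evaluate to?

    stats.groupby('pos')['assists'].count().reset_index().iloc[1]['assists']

6

group by pos, count of assists:
pos
C    2
D    6
F    4
G    2
M    1
Name: assists, dtype: int64
reset_index():
  pos  assists
0   C        2
1   D        6
2   F        4
3   G        2
4   M        1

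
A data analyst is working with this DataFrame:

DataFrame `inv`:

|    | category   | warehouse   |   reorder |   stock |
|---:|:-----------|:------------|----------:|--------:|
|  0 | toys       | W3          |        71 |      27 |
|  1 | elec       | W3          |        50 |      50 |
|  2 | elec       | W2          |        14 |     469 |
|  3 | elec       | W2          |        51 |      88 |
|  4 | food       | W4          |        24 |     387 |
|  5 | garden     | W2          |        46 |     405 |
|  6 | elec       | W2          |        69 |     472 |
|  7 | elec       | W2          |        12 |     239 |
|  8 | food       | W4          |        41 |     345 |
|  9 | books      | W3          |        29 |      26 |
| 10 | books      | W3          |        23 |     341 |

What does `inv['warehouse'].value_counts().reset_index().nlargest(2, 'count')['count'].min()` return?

4

value_counts of warehouse:
warehouse
W2    5
W3    4
W4    2
Name: count, dtype: int64
reset_index():
  warehouse  count
0        W2      5
1        W3      4
2        W4      2
take 2 rows with largest count:
  warehouse  count
0        W2      5
1        W3      4
Finally, min of column 'count' = 4.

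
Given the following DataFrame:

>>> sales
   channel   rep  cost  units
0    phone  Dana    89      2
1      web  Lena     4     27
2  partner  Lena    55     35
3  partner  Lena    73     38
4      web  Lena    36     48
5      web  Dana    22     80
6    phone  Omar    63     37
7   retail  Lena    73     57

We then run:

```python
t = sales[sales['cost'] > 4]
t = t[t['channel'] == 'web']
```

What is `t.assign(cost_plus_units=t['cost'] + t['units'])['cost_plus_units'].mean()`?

93.0

filter rows where cost > 4:
   channel   rep  cost  units
0    phone  Dana    89      2
2  partner  Lena    55     35
3  partner  Lena    73     38
4      web  Lena    36     48
5      web  Dana    22     80
6    phone  Omar    63     37
7   retail  Lena    73     57
filter rows where channel == 'web':
  channel   rep  cost  units
4     web  Lena    36     48
5     web  Dana    22     80
add column cost_plus_units = t['cost'] + t['units']:
  channel   rep  cost  units  cost_plus_units
4     web  Lena    36     48               84
5     web  Dana    22     80              102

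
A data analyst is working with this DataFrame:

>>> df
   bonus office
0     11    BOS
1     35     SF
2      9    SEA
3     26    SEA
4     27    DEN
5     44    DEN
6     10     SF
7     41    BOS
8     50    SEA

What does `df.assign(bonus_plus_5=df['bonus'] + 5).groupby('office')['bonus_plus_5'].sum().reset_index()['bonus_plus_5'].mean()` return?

add column bonus_plus_5 = df['bonus'] + 5:
   bonus office  bonus_plus_5
0     11    BOS            16
1     35     SF            40
2      9    SEA            14
3     26    SEA            31
4     27    DEN            32
5     44    DEN            49
6     10     SF            15
7     41    BOS            46
8     50    SEA            55
group by office, sum of bonus_plus_5:
office
BOS     62
DEN     81
SEA    100
SF      55
Name: bonus_plus_5, dtype: int64
reset_index():
  office  bonus_plus_5
0    BOS            62
1    DEN            81
2    SEA           100
3     SF            55

74.5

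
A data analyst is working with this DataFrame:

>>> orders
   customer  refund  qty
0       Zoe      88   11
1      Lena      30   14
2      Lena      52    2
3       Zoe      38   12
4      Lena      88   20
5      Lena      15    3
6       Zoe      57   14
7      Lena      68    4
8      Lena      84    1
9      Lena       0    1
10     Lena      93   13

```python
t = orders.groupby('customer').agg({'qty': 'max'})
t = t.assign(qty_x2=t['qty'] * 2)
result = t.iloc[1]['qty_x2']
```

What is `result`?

28

group by customer, max of qty:
          qty
customer     
Lena       20
Zoe        14
add column qty_x2 = t['qty'] * 2:
          qty  qty_x2
customer             
Lena       20      40
Zoe        14      28
Reading off the value at position 1, column 'qty_x2', we get 28.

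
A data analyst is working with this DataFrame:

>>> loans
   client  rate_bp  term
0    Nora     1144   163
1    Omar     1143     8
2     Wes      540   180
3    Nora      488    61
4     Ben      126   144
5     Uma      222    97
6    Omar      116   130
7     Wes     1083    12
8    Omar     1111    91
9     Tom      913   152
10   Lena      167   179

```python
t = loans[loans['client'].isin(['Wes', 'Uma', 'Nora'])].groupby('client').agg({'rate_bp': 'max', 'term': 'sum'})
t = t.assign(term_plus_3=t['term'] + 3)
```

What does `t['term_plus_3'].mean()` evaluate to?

filter rows where client in ['Wes', 'Uma', 'Nora']:
  client  rate_bp  term
0   Nora     1144   163
2    Wes      540   180
3   Nora      488    61
5    Uma      222    97
7    Wes     1083    12
group by client: max(rate_bp), sum(term):
        rate_bp  term
client               
Nora       1144   224
Uma         222    97
Wes        1083   192
add column term_plus_3 = t['term'] + 3:
        rate_bp  term  term_plus_3
client                            
Nora       1144   224          227
Uma         222    97          100
Wes        1083   192          195
Finally, mean of column 'term_plus_3' = 174.0.

174.0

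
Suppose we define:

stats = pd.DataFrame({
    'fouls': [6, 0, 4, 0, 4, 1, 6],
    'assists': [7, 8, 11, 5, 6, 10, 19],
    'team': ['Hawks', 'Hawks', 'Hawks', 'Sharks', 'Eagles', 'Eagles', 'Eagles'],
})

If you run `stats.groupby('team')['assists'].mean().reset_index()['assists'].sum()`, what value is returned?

group by team, mean of assists:
team
Eagles    11.666667
Hawks      8.666667
Sharks     5.000000
Name: assists, dtype: float64
reset_index():
     team    assists
0  Eagles  11.666667
1   Hawks   8.666667
2  Sharks   5.000000

25.3333333333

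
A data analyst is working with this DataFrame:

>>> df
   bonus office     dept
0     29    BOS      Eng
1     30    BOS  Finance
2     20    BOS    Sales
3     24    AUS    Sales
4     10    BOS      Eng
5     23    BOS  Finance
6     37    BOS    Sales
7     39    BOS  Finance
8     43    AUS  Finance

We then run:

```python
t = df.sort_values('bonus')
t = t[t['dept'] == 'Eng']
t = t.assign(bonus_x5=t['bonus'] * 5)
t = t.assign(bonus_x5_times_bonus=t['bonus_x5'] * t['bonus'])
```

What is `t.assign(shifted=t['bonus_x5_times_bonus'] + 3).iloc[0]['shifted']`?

503

sort by bonus:
   bonus office     dept
4     10    BOS      Eng
2     20    BOS    Sales
5     23    BOS  Finance
3     24    AUS    Sales
0     29    BOS      Eng
1     30    BOS  Finance
6     37    BOS    Sales
7     39    BOS  Finance
8     43    AUS  Finance
filter rows where dept == 'Eng':
   bonus office dept
4     10    BOS  Eng
0     29    BOS  Eng
add column bonus_x5 = t['bonus'] * 5:
   bonus office dept  bonus_x5
4     10    BOS  Eng        50
0     29    BOS  Eng       145
add column bonus_x5_times_bonus = t['bonus_x5'] * t['bonus']:
   bonus office dept  bonus_x5  bonus_x5_times_bonus
4     10    BOS  Eng        50                   500
0     29    BOS  Eng       145                  4205
add column shifted = t['bonus_x5_times_bonus'] + 3:
   bonus office dept  bonus_x5  bonus_x5_times_bonus  shifted
4     10    BOS  Eng        50                   500      503
0     29    BOS  Eng       145                  4205     4208
Hence 503.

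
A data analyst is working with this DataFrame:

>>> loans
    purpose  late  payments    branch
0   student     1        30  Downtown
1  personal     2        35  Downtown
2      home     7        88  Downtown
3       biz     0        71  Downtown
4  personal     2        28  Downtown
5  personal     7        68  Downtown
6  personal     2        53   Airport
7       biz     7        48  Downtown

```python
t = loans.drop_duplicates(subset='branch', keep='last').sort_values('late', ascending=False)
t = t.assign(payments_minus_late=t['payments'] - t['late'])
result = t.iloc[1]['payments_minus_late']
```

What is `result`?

drop duplicate branch (keep=last):
    purpose  late  payments    branch
6  personal     2        53   Airport
7       biz     7        48  Downtown
sort by late descending:
    purpose  late  payments    branch
7       biz     7        48  Downtown
6  personal     2        53   Airport
add column payments_minus_late = t['payments'] - t['late']:
    purpose  late  payments    branch  payments_minus_late
7       biz     7        48  Downtown                   41
6  personal     2        53   Airport                   51

51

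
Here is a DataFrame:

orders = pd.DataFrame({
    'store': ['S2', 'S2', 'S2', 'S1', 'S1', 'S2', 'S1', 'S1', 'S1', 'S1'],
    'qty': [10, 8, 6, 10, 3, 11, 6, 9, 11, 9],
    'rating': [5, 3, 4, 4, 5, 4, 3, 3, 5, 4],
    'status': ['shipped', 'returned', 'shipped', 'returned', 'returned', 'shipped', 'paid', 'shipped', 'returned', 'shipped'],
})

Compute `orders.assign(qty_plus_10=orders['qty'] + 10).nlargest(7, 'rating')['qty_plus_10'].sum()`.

add column qty_plus_10 = orders['qty'] + 10:
  store  qty  rating    status  qty_plus_10
0    S2   10       5   shipped           20
1    S2    8       3  returned           18
2    S2    6       4   shipped           16
3    S1   10       4  returned           20
4    S1    3       5  returned           13
5    S2   11       4   shipped           21
6    S1    6       3      paid           16
7    S1    9       3   shipped           19
8    S1   11       5  returned           21
9    S1    9       4   shipped           19
take 7 rows with largest rating:
  store  qty  rating    status  qty_plus_10
0    S2   10       5   shipped           20
4    S1    3       5  returned           13
8    S1   11       5  returned           21
2    S2    6       4   shipped           16
3    S1   10       4  returned           20
5    S2   11       4   shipped           21
9    S1    9       4   shipped           19
So sum() = 130.

130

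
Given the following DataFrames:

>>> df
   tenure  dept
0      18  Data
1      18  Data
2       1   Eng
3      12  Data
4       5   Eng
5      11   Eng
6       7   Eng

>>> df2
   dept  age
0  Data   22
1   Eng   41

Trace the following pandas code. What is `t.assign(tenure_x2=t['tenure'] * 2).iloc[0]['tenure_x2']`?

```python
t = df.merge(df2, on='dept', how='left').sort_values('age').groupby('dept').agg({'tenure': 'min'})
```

merge on 'dept' (how='left') → 7 rows:
   tenure  dept  age
0      18  Data   22
1      18  Data   22
2       1   Eng   41
3      12  Data   22
4       5   Eng   41
5      11   Eng   41
6       7   Eng   41
sort by age:
   tenure  dept  age
0      18  Data   22
1      18  Data   22
3      12  Data   22
2       1   Eng   41
4       5   Eng   41
5      11   Eng   41
6       7   Eng   41
group by dept, min of tenure:
      tenure
dept        
Data      12
Eng        1
add column tenure_x2 = t['tenure'] * 2:
      tenure  tenure_x2
dept                   
Data      12         24
Eng        1          2
Finally, value at position 0, column 'tenure_x2' = 24.

24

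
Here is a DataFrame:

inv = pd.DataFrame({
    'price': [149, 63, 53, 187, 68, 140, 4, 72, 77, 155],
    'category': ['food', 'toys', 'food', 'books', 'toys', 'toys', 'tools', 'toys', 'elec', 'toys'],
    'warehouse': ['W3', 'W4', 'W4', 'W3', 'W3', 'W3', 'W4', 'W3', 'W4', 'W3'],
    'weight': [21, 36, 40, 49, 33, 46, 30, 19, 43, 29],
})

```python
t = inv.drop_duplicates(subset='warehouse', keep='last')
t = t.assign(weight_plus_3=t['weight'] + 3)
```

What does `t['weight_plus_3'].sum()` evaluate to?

drop duplicate warehouse (keep=last):
   price category warehouse  weight
8     77     elec        W4      43
9    155     toys        W3      29
add column weight_plus_3 = t['weight'] + 3:
   price category warehouse  weight  weight_plus_3
8     77     elec        W4      43             46
9    155     toys        W3      29             32
Taking the sum of column 'weight_plus_3' gives 78.

78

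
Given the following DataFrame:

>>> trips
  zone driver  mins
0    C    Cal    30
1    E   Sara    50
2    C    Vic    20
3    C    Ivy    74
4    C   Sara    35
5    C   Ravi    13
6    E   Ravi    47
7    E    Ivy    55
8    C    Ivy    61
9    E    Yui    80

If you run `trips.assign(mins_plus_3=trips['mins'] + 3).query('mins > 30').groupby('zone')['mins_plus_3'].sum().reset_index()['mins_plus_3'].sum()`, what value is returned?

423

add column mins_plus_3 = trips['mins'] + 3:
  zone driver  mins  mins_plus_3
0    C    Cal    30           33
1    E   Sara    50           53
2    C    Vic    20           23
3    C    Ivy    74           77
4    C   Sara    35           38
5    C   Ravi    13           16
6    E   Ravi    47           50
7    E    Ivy    55           58
8    C    Ivy    61           64
9    E    Yui    80           83
filter rows where mins > 30:
  zone driver  mins  mins_plus_3
1    E   Sara    50           53
3    C    Ivy    74           77
4    C   Sara    35           38
6    E   Ravi    47           50
7    E    Ivy    55           58
8    C    Ivy    61           64
9    E    Yui    80           83
group by zone, sum of mins_plus_3:
zone
C    179
E    244
Name: mins_plus_3, dtype: int64
reset_index():
  zone  mins_plus_3
0    C          179
1    E          244
Hence 423.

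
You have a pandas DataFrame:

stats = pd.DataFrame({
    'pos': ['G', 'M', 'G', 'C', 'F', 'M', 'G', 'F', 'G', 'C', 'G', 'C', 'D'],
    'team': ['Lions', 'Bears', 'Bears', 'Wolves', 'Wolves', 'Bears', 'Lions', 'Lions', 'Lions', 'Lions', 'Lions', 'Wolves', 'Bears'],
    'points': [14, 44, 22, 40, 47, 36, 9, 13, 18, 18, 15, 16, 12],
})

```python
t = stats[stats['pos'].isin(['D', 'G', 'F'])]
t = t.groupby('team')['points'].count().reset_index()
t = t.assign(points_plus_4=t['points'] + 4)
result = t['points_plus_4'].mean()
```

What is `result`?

filter rows where pos in ['D', 'G', 'F']:
   pos    team  points
0    G   Lions      14
2    G   Bears      22
4    F  Wolves      47
6    G   Lions       9
7    F   Lions      13
8    G   Lions      18
10   G   Lions      15
12   D   Bears      12
group by team, count of points:
team
Bears     2
Lions     5
Wolves    1
Name: points, dtype: int64
reset_index():
     team  points
0   Bears       2
1   Lions       5
2  Wolves       1
add column points_plus_4 = t['points'] + 4:
     team  points  points_plus_4
0   Bears       2              6
1   Lions       5              9
2  Wolves       1              5

6.66666666667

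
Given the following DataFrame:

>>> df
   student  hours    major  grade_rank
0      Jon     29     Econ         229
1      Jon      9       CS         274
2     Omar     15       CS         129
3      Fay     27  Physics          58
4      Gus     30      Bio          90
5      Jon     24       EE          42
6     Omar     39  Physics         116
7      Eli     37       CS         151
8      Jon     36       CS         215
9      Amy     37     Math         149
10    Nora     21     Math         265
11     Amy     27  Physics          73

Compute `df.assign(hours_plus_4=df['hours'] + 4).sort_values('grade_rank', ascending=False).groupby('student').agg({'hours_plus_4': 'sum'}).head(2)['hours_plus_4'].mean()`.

56.5

add column hours_plus_4 = df['hours'] + 4:
   student  hours    major  grade_rank  hours_plus_4
0      Jon     29     Econ         229            33
1      Jon      9       CS         274            13
2     Omar     15       CS         129            19
3      Fay     27  Physics          58            31
4      Gus     30      Bio          90            34
5      Jon     24       EE          42            28
6     Omar     39  Physics         116            43
7      Eli     37       CS         151            41
8      Jon     36       CS         215            40
9      Amy     37     Math         149            41
10    Nora     21     Math         265            25
11     Amy     27  Physics          73            31
sort by grade_rank descending:
   student  hours    major  grade_rank  hours_plus_4
1      Jon      9       CS         274            13
10    Nora     21     Math         265            25
0      Jon     29     Econ         229            33
8      Jon     36       CS         215            40
7      Eli     37       CS         151            41
9      Amy     37     Math         149            41
2     Omar     15       CS         129            19
6     Omar     39  Physics         116            43
4      Gus     30      Bio          90            34
11     Amy     27  Physics          73            31
3      Fay     27  Physics          58            31
5      Jon     24       EE          42            28
group by student, sum of hours_plus_4:
         hours_plus_4
student              
Amy                72
Eli                41
Fay                31
Gus                34
Jon               114
Nora               25
Omar               62
take first 2 rows:
         hours_plus_4
student              
Amy                72
Eli                41
Taking the mean of column 'hours_plus_4' gives 56.5.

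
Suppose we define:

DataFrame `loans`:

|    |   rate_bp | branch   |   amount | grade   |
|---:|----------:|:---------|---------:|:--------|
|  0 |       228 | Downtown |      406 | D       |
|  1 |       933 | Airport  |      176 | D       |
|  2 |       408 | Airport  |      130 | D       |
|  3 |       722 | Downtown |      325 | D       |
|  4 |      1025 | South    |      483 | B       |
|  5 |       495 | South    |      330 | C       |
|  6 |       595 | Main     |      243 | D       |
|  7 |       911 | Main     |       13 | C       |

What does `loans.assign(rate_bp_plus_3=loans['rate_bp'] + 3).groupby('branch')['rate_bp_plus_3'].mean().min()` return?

add column rate_bp_plus_3 = loans['rate_bp'] + 3:
   rate_bp    branch  amount grade  rate_bp_plus_3
0      228  Downtown     406     D             231
1      933   Airport     176     D             936
2      408   Airport     130     D             411
3      722  Downtown     325     D             725
4     1025     South     483     B            1028
5      495     South     330     C             498
6      595      Main     243     D             598
7      911      Main      13     C             914
group by branch, mean of rate_bp_plus_3:
branch
Airport     673.5
Downtown    478.0
Main        756.0
South       763.0
Name: rate_bp_plus_3, dtype: float64

478.0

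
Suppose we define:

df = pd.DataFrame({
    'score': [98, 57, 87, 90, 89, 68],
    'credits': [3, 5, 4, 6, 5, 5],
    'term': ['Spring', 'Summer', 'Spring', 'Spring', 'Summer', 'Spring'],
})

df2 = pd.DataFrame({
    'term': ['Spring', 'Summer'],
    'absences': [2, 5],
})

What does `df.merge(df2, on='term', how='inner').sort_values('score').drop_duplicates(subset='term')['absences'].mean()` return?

3.5

merge on 'term' (how='inner') → 6 rows:
   score  credits    term  absences
0     98        3  Spring         2
1     57        5  Summer         5
2     87        4  Spring         2
3     90        6  Spring         2
4     89        5  Summer         5
5     68        5  Spring         2
sort by score:
   score  credits    term  absences
1     57        5  Summer         5
5     68        5  Spring         2
2     87        4  Spring         2
4     89        5  Summer         5
3     90        6  Spring         2
0     98        3  Spring         2
drop duplicate term (keep=first):
   score  credits    term  absences
1     57        5  Summer         5
5     68        5  Spring         2
mean of column 'absences' → 3.5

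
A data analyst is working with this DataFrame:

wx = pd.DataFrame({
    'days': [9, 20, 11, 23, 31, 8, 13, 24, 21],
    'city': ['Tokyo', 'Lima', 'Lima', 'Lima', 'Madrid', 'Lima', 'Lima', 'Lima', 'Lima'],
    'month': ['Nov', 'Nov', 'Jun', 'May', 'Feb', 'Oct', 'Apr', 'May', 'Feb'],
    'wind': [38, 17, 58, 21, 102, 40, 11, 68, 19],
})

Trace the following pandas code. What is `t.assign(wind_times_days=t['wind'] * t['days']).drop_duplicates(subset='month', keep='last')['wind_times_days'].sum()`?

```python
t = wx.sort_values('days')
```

sort by days:
   days    city month  wind
5     8    Lima   Oct    40
0     9   Tokyo   Nov    38
2    11    Lima   Jun    58
6    13    Lima   Apr    11
1    20    Lima   Nov    17
8    21    Lima   Feb    19
3    23    Lima   May    21
7    24    Lima   May    68
4    31  Madrid   Feb   102
add column wind_times_days = t['wind'] * t['days']:
   days    city month  wind  wind_times_days
5     8    Lima   Oct    40              320
0     9   Tokyo   Nov    38              342
2    11    Lima   Jun    58              638
6    13    Lima   Apr    11              143
1    20    Lima   Nov    17              340
8    21    Lima   Feb    19              399
3    23    Lima   May    21              483
7    24    Lima   May    68             1632
4    31  Madrid   Feb   102             3162
drop duplicate month (keep=last):
   days    city month  wind  wind_times_days
5     8    Lima   Oct    40              320
2    11    Lima   Jun    58              638
6    13    Lima   Apr    11              143
1    20    Lima   Nov    17              340
7    24    Lima   May    68             1632
4    31  Madrid   Feb   102             3162
Taking the sum of column 'wind_times_days' gives 6235.

6235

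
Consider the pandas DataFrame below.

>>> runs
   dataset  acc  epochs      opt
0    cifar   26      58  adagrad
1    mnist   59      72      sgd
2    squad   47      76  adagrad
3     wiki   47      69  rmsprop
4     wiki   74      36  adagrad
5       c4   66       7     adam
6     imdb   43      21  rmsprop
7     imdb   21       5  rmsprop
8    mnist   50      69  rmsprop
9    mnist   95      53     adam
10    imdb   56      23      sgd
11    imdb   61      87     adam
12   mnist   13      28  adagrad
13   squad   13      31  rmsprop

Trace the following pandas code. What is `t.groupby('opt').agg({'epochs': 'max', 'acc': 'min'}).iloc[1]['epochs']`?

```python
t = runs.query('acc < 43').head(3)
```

5

filter rows where acc < 43:
   dataset  acc  epochs      opt
0    cifar   26      58  adagrad
7     imdb   21       5  rmsprop
12   mnist   13      28  adagrad
13   squad   13      31  rmsprop
take first 3 rows:
   dataset  acc  epochs      opt
0    cifar   26      58  adagrad
7     imdb   21       5  rmsprop
12   mnist   13      28  adagrad
group by opt: max(epochs), min(acc):
         epochs  acc
opt                 
adagrad      58   13
rmsprop       5   21
Hence 5.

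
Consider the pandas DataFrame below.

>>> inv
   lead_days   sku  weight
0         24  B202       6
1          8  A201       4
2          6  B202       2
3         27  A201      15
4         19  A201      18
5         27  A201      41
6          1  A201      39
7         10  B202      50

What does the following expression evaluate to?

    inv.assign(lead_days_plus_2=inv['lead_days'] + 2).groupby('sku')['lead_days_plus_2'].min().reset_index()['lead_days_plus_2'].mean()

5.5

add column lead_days_plus_2 = inv['lead_days'] + 2:
   lead_days   sku  weight  lead_days_plus_2
0         24  B202       6                26
1          8  A201       4                10
2          6  B202       2                 8
3         27  A201      15                29
4         19  A201      18                21
5         27  A201      41                29
6          1  A201      39                 3
7         10  B202      50                12
group by sku, min of lead_days_plus_2:
sku
A201    3
B202    8
Name: lead_days_plus_2, dtype: int64
reset_index():
    sku  lead_days_plus_2
0  A201                 3
1  B202                 8
Finally, mean of column 'lead_days_plus_2' = 5.5.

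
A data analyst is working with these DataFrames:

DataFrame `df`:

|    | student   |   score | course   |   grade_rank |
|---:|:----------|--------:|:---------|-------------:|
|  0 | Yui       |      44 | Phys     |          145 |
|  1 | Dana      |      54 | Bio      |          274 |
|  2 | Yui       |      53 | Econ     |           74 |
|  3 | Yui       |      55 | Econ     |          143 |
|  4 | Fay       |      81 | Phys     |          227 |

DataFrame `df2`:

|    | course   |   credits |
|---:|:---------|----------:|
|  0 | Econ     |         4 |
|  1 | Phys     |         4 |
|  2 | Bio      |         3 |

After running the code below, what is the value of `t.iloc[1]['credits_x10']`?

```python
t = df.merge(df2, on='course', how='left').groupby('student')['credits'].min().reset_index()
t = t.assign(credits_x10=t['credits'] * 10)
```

40

merge on 'course' (how='left') → 5 rows:
  student  score course  grade_rank  credits
0     Yui     44   Phys         145        4
1    Dana     54    Bio         274        3
2     Yui     53   Econ          74        4
3     Yui     55   Econ         143        4
4     Fay     81   Phys         227        4
group by student, min of credits:
student
Dana    3
Fay     4
Yui     4
Name: credits, dtype: int64
reset_index():
  student  credits
0    Dana        3
1     Fay        4
2     Yui        4
add column credits_x10 = t['credits'] * 10:
  student  credits  credits_x10
0    Dana        3           30
1     Fay        4           40
2     Yui        4           40
Taking the value at position 1, column 'credits_x10' gives 40.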